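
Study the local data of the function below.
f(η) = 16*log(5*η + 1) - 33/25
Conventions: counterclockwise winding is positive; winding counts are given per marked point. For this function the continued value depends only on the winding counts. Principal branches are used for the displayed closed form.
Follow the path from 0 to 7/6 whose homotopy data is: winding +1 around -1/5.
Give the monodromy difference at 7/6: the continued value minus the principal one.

The rational part is single-valued and drops out of the difference; each branch term changes only by its own monodromy.
(16)*log(1 - η/(-1/5)): each positive loop around -1/5 adds 2*pi*i to the log, so winding +1 contributes (16)*(1)*2*pi*i = (32)*pi*i.
Summing the contributions at η = 7/6 gives (32)*pi*i.

Continued minus principal equals (32)*pi*i.


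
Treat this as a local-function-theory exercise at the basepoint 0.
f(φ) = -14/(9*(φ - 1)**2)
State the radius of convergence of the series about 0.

The radius of convergence is 1.

Denominator factor (φ - 1)^2: pole of order 2 at 1, modulus 1.
The radius of convergence is the smallest modulus among the singular points: 1.


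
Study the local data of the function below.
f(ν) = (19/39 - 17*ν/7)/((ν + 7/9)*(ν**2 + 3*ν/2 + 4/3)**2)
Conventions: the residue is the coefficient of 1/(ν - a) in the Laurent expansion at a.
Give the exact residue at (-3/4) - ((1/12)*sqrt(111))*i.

The residue is (-405324/203125) - ((148247676/1946546875)*sqrt(111))*i.

The factor ν**2 + 3*ν/2 + 4/3 splits as (ν - a)(ν - a') with a = (-3/4) - ((1/12)*sqrt(111))*i, a' = (-3/4) + ((1/12)*sqrt(111))*i. At the order-2 pole a set g(ν) = (ν - a)^2*f(ν) = [(19/39 - 17*ν/7)/(ν + 7/9)] / (ν - a')^2.
Order-2 pole: residue = g'(a); g'((-3/4) - ((1/12)*sqrt(111))*i) = (-405324/203125) - ((148247676/1946546875)*sqrt(111))*i, so the residue is (-405324/203125) - ((148247676/1946546875)*sqrt(111))*i.


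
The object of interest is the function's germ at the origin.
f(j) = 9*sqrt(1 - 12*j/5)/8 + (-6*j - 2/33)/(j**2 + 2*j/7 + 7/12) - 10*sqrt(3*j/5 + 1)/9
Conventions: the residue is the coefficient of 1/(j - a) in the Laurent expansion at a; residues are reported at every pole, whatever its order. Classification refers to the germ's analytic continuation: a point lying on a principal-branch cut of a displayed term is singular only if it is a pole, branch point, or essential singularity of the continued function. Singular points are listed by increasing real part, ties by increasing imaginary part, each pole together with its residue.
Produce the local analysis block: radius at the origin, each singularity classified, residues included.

Denominator factor (j**2 + 2*j/7 + 7/12): discriminant -331/147, complex-conjugate roots (-1/7) + ((1/42)*sqrt(993))*i and (-1/7) - ((1/42)*sqrt(993))*i; poles of order 1, moduli (1/6)*sqrt(21) and (1/6)*sqrt(21).
Branch term (9/8)*sqrt(1 - j/(5/12)): its argument vanishes at j = 5/12, a square-root branch point, modulus 5/12.
Branch term (-10/9)*sqrt(1 - j/(-5/3)): its argument vanishes at j = -5/3, a square-root branch point, modulus 5/3.
The radius of convergence is the smallest modulus among the singular points: 5/12.
The branch terms are analytic at (-1/7) - ((1/42)*sqrt(993))*i and contribute nothing to the residue; only the rational part matters.
The factor j**2 + 2*j/7 + 7/12 splits as (j - a)(j - a') with a = (-1/7) - ((1/42)*sqrt(993))*i, a' = (-1/7) + ((1/42)*sqrt(993))*i. At the order-1 pole a set g(j) = (j - a)*(rational part) = [-6*j - 2/33] / (j - a').
Simple pole: residue = g(a) at a = (-1/7) - ((1/42)*sqrt(993))*i, which is (-3) + ((184/10923)*sqrt(993))*i.
The branch terms are analytic at (-1/7) + ((1/42)*sqrt(993))*i and contribute nothing to the residue; only the rational part matters.
The factor j**2 + 2*j/7 + 7/12 splits as (j - a)(j - a') with a = (-1/7) + ((1/42)*sqrt(993))*i, a' = (-1/7) - ((1/42)*sqrt(993))*i. At the order-1 pole a set g(j) = (j - a)*(rational part) = [-6*j - 2/33] / (j - a').
Simple pole: residue = g(a) at a = (-1/7) + ((1/42)*sqrt(993))*i, which is (-3) - ((184/10923)*sqrt(993))*i.
List the singular points by increasing real part (a conjugate pair: the negative imaginary part first).

Radius of convergence at 0: 5/12.
At -5/3: an algebraic (square-root) branch point.
At (-1/7) - ((1/42)*sqrt(993))*i: a pole of order 1; residue (-3) + ((184/10923)*sqrt(993))*i.
At (-1/7) + ((1/42)*sqrt(993))*i: a pole of order 1; residue (-3) - ((184/10923)*sqrt(993))*i.
At 5/12: an algebraic (square-root) branch point.


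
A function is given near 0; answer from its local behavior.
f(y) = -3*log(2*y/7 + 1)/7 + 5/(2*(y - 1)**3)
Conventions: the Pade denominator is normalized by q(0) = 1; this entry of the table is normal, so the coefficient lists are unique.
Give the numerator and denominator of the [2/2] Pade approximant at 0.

Taylor coefficients needed (expand at 0): a_0 = -5/2, a_1 = -747/98, a_2 = -5139/343, a_3 = -60033/2401, a_4 = -1260501/33614.
Write the denominator as Q(y) = 1 + q1*y + q2*y^2. Requiring Q*f - P = O(y^5) with deg P <= 2 kills the coefficients of y^3..y^4 in Q*f:
  y^3: a_3 + q1*a_2 + q2*a_1 = 0, i.e. -60033/2401 + (-5139/343)*q1 + (-747/98)*q2 = 0.
  y^4: a_4 + q1*a_3 + q2*a_2 = 0, i.e. -1260501/33614 + (-60033/2401)*q1 + (-5139/343)*q2 = 0.
Solving this linear system: q1 = -10831263/4134662, q2 = 81134171/43413951.
The numerator is Q*f truncated at degree 2: P0 = a_0 = -5/2; P1 = a_1 + q1*a_0 = -62133297/57885268; P2 = a_2 + q1*a_1 + q2*a_0 = 380872969/1215590628.

The Pade approximant has numerator coefficients [-5/2, -62133297/57885268, 380872969/1215590628]; denominator coefficients [1, -10831263/4134662, 81134171/43413951].


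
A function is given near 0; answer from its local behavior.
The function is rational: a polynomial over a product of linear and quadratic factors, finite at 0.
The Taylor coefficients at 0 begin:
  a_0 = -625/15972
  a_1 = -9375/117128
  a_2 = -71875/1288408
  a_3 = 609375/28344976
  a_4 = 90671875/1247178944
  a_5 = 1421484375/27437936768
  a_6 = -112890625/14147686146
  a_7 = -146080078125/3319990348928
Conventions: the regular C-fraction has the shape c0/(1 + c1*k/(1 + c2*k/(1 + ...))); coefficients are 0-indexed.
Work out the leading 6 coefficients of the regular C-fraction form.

The regular C-fraction coefficients are [-625/15972, -45/22, 89/66, -1643/2937, 1933215/6433988, 1236846795/9317065252].

Taylor coefficients (read off): a_0 = -625/15972, a_1 = -9375/117128, a_2 = -71875/1288408, a_3 = 609375/28344976, a_4 = 90671875/1247178944, a_5 = 1421484375/27437936768.
c0 = a_0 = -625/15972. Peel one level at a time: if S = 1 + c*k/S' with S'(0) = 1, then c is the k-coefficient of S and S' = c*k/(S - 1).
S_1 = c0/f = 1 + (-45/22)*k + (1335/484)*k^2 + ...; c1 = -45/22.
S_2 = c1*k/(S_1 - 1) = 1 + (89/66)*k + (1643/2178)*k^2 + ...; c2 = 89/66.
S_3 = c2*k/(S_2 - 1) = 1 + (-1643/2937)*k + (644405/3833764)*k^2 + ...; c3 = -1643/2937.
S_4 = c3*k/(S_3 - 1) = 1 + (1933215/6433988)*k + (-208457325/5226133264)*k^2 + ...; c4 = 1933215/6433988.
S_5 = c4*k/(S_4 - 1) = 1 + (1236846795/9317065252)*k + ...; c5 = 1236846795/9317065252.


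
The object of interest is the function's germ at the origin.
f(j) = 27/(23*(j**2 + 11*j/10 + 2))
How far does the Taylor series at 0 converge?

The radius of convergence is sqrt(2).

Denominator factor (j**2 + 11*j/10 + 2): discriminant -679/100, complex-conjugate roots (-11/20) + ((1/20)*sqrt(679))*i and (-11/20) - ((1/20)*sqrt(679))*i; poles of order 1, moduli sqrt(2) and sqrt(2).
The radius of convergence is the smallest modulus among the singular points: sqrt(2).


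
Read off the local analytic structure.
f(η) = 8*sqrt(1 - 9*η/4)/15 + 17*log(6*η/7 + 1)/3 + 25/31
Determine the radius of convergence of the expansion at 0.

Branch term (8/15)*sqrt(1 - η/(4/9)): its argument vanishes at η = 4/9, a square-root branch point, modulus 4/9.
Branch term (17/3)*log(1 - η/(-7/6)): its argument vanishes at η = -7/6, a logarithmic branch point, modulus 7/6.
The radius of convergence is the smallest modulus among the singular points: 4/9.

The radius of convergence is 4/9.


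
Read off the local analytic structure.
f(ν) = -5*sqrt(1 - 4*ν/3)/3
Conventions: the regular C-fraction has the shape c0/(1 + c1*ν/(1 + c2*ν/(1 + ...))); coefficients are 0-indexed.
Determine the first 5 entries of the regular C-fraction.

Taylor coefficients (expand at 0): a_0 = -5/3, a_1 = 10/9, a_2 = 10/27, a_3 = 20/81, a_4 = 50/243.
c0 = a_0 = -5/3. Peel one level at a time: if S = 1 + c*ν/S' with S'(0) = 1, then c is the ν-coefficient of S and S' = c*ν/(S - 1).
S_1 = c0/f = 1 + (2/3)*ν + (2/3)*ν^2 + ...; c1 = 2/3.
S_2 = c1*ν/(S_1 - 1) = 1 + (-1)*ν + (-1/9)*ν^2 + ...; c2 = -1.
S_3 = c2*ν/(S_2 - 1) = 1 + (-1/9)*ν + (-5/81)*ν^2 + ...; c3 = -1/9.
S_4 = c3*ν/(S_3 - 1) = 1 + (-5/9)*ν + ...; c4 = -5/9.

The regular C-fraction coefficients are [-5/3, 2/3, -1, -1/9, -5/9].


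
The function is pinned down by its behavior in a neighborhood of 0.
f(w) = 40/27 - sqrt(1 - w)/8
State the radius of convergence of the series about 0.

The radius of convergence is 1.

Branch term (-1/8)*sqrt(1 - w/(1)): its argument vanishes at w = 1, a square-root branch point, modulus 1.
The radius of convergence is the smallest modulus among the singular points: 1.


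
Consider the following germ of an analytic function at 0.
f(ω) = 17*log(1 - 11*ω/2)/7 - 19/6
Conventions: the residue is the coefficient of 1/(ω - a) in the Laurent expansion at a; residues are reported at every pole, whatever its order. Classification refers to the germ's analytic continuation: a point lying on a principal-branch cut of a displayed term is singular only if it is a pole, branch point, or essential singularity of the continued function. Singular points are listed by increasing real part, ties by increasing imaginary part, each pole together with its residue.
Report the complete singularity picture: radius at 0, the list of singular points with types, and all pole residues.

Radius of convergence at 0: 2/11.
At 2/11: a logarithmic branch point.

Branch term (17/7)*log(1 - ω/(2/11)): its argument vanishes at ω = 2/11, a logarithmic branch point, modulus 2/11.
The radius of convergence is the smallest modulus among the singular points: 2/11.


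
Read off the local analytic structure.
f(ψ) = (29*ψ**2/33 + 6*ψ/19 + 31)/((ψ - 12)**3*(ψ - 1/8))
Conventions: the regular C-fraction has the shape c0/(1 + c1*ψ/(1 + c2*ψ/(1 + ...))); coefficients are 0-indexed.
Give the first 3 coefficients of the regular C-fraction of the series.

Taylor coefficients (expand at 0): a_0 = 31/216, a_1 = 6487/5472, a_2 = 3428897/361152.
c0 = a_0 = 31/216. Peel one level at a time: if S = 1 + c*ψ/S' with S'(0) = 1, then c is the ψ-coefficient of S and S' = c*ψ/(S - 1).
S_1 = c0/f = 1 + (-19461/2356)*ψ + (126795065/61058096)*ψ^2 + ...; c1 = -19461/2356.
S_2 = c1*ψ/(S_1 - 1) = 1 + (126795065/504351276)*ψ + ...; c2 = 126795065/504351276.

The regular C-fraction coefficients are [31/216, -19461/2356, 126795065/504351276].


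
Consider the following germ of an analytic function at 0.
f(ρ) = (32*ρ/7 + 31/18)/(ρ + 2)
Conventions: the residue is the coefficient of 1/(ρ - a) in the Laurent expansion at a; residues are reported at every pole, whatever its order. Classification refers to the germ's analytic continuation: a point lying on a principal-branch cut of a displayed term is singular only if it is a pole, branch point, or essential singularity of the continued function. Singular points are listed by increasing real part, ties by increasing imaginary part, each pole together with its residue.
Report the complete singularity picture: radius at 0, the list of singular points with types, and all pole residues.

Radius of convergence at 0: 2.
At -2: a pole of order 1; residue -935/126.

Denominator factor (ρ + 2): pole of order 1 at -2, modulus 2.
The radius of convergence is the smallest modulus among the singular points: 2.
At the order-1 pole -2 set g(ρ) = (ρ - (-2))*f(ρ) = 32*ρ/7 + 31/18.
Simple pole: residue = g(a) at a = -2, which is -935/126.


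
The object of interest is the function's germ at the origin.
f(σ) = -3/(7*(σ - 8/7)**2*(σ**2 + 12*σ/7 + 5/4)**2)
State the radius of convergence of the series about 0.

Denominator factor (σ**2 + 12*σ/7 + 5/4)^2: discriminant -101/49, complex-conjugate roots (-6/7) + ((1/14)*sqrt(101))*i and (-6/7) - ((1/14)*sqrt(101))*i; poles of order 2, moduli (1/2)*sqrt(5) and (1/2)*sqrt(5).
Denominator factor (σ - 8/7)^2: pole of order 2 at 8/7, modulus 8/7.
The radius of convergence is the smallest modulus among the singular points: (1/2)*sqrt(5).

The radius of convergence is (1/2)*sqrt(5).


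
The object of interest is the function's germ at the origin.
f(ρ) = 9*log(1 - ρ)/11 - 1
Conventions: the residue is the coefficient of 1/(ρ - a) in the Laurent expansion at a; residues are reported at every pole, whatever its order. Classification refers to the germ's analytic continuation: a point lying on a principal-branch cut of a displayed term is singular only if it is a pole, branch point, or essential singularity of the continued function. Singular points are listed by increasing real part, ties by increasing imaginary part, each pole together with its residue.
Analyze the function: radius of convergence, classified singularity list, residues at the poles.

Radius of convergence at 0: 1.
At 1: a logarithmic branch point.

Branch term (9/11)*log(1 - ρ/(1)): its argument vanishes at ρ = 1, a logarithmic branch point, modulus 1.
The radius of convergence is the smallest modulus among the singular points: 1.


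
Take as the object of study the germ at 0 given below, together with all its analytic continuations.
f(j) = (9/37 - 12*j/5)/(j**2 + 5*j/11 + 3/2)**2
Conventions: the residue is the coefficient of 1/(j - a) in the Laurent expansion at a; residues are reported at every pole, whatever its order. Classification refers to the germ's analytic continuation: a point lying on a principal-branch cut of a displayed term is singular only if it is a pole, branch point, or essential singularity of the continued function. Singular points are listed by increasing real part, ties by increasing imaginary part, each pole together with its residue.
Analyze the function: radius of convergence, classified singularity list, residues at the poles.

Denominator factor (j**2 + 5*j/11 + 3/2)^2: discriminant -701/121, complex-conjugate roots (-5/22) + ((1/22)*sqrt(701))*i and (-5/22) - ((1/22)*sqrt(701))*i; poles of order 2, moduli (1/2)*sqrt(6) and (1/2)*sqrt(6).
The radius of convergence is the smallest modulus among the singular points: (1/2)*sqrt(6).
The factor j**2 + 5*j/11 + 3/2 splits as (j - a)(j - a') with a = (-5/22) - ((1/22)*sqrt(701))*i, a' = (-5/22) + ((1/22)*sqrt(701))*i. At the order-2 pole a set g(j) = (j - a)^2*f(j) = [9/37 - 12*j/5] / (j - a')^2.
Order-2 pole: residue = g'(a); g'((-5/22) - ((1/22)*sqrt(701))*i) = ((77682/18181837)*sqrt(701))*i, so the residue is ((77682/18181837)*sqrt(701))*i.
The factor j**2 + 5*j/11 + 3/2 splits as (j - a)(j - a') with a = (-5/22) + ((1/22)*sqrt(701))*i, a' = (-5/22) - ((1/22)*sqrt(701))*i. At the order-2 pole a set g(j) = (j - a)^2*f(j) = [9/37 - 12*j/5] / (j - a')^2.
Order-2 pole: residue = g'(a); g'((-5/22) + ((1/22)*sqrt(701))*i) = -((77682/18181837)*sqrt(701))*i, so the residue is -((77682/18181837)*sqrt(701))*i.
List the singular points by increasing real part (a conjugate pair: the negative imaginary part first).

Radius of convergence at 0: (1/2)*sqrt(6).
At (-5/22) - ((1/22)*sqrt(701))*i: a pole of order 2; residue ((77682/18181837)*sqrt(701))*i.
At (-5/22) + ((1/22)*sqrt(701))*i: a pole of order 2; residue -((77682/18181837)*sqrt(701))*i.


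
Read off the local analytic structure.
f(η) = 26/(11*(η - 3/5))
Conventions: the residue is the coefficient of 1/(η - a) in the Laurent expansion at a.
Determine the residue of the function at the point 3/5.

At the order-1 pole 3/5 set g(η) = (η - (3/5))*f(η) = 26/11.
Simple pole: residue = g(a) at a = 3/5, which is 26/11.

The residue is 26/11.


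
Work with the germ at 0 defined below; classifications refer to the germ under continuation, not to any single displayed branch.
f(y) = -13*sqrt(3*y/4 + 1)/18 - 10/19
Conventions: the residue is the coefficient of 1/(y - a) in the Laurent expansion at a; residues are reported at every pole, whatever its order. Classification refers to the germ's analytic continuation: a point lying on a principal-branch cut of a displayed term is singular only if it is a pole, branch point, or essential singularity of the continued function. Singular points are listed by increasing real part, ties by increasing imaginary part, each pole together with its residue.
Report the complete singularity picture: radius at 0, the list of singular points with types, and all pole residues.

Branch term (-13/18)*sqrt(1 - y/(-4/3)): its argument vanishes at y = -4/3, a square-root branch point, modulus 4/3.
The radius of convergence is the smallest modulus among the singular points: 4/3.

Radius of convergence at 0: 4/3.
At -4/3: an algebraic (square-root) branch point.


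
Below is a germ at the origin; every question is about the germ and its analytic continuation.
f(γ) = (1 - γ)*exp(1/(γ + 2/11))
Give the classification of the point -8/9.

There is no denominator, hence no pole anywhere.
The essential point of exp(1/(γ - (-2/11))) is -2/11, not -8/9.
So the germ continues analytically to -8/9.

The point is a regular point.


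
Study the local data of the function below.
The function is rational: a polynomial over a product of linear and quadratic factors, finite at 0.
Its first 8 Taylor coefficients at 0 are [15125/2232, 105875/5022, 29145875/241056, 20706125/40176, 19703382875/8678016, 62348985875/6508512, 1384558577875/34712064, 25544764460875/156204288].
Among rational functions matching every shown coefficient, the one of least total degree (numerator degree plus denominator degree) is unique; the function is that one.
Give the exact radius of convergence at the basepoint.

The radius of convergence is 3/11.

No rational of total degree below 6 reproduces all 8 coefficients; solving the [1/5] Pade equations on them gives f(u) = (27/31 - 3*u/2)/((u - 3/11)**2*(u + 6/5)**3), whose expansion matches every shown term.
Denominator factor (u - 3/11)^2: pole of order 2 at 3/11, modulus 3/11.
Denominator factor (u + 6/5)^3: pole of order 3 at -6/5, modulus 6/5.
The radius of convergence is the smallest modulus among the singular points: 3/11.


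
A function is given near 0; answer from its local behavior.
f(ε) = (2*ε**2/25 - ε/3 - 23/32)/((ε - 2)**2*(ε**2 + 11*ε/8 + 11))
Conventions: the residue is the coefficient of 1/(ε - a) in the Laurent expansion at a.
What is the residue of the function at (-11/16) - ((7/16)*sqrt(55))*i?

The factor ε**2 + 11*ε/8 + 11 splits as (ε - a)(ε - a') with a = (-11/16) - ((7/16)*sqrt(55))*i, a' = (-11/16) + ((7/16)*sqrt(55))*i. At the order-1 pole a set g(ε) = (ε - a)*f(ε) = [(2*ε**2/25 - ε/3 - 23/32)/(ε - 2)**2] / (ε - a').
Simple pole: residue = g(a) at a = (-11/16) - ((7/16)*sqrt(55))*i, which is (-105407/12098400) + ((9019979/4657884000)*sqrt(55))*i.

The residue is (-105407/12098400) + ((9019979/4657884000)*sqrt(55))*i.


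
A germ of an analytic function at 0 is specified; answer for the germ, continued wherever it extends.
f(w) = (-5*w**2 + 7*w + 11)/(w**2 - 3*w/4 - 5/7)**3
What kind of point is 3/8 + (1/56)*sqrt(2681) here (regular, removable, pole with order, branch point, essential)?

The denominator factor w**2 - 3*w/4 - 5/7 vanishes at 3/8 + (1/56)*sqrt(2681) and appears to the power 3; the numerator there equals 1937/224 + (13/224)*sqrt(2681), nonzero, and no other factor vanishes.
Hence a pole whose order is the multiplicity, 3.

The point is a pole of order 3.


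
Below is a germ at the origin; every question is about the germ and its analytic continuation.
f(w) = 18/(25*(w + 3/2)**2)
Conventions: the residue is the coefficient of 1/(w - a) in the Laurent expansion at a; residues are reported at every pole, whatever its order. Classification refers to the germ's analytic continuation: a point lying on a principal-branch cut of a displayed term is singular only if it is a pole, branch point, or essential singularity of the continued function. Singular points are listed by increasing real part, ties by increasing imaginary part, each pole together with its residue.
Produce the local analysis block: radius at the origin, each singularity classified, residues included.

Denominator factor (w + 3/2)^2: pole of order 2 at -3/2, modulus 3/2.
The radius of convergence is the smallest modulus among the singular points: 3/2.
At the order-2 pole -3/2 set g(w) = (w - (-3/2))^2*f(w) = 18/25.
Order-2 pole: residue = g'(a); g'(-3/2) = 0, so the residue is 0.

Radius of convergence at 0: 3/2.
At -3/2: a pole of order 2; residue 0.


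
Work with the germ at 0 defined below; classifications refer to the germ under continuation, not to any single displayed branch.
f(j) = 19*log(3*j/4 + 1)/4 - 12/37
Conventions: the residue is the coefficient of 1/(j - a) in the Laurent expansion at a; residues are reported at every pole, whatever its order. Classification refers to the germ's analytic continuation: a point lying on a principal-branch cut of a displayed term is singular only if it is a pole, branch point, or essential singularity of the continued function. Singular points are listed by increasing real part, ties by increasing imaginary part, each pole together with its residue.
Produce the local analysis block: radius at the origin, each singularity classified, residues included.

Radius of convergence at 0: 4/3.
At -4/3: a logarithmic branch point.

Branch term (19/4)*log(1 - j/(-4/3)): its argument vanishes at j = -4/3, a logarithmic branch point, modulus 4/3.
The radius of convergence is the smallest modulus among the singular points: 4/3.


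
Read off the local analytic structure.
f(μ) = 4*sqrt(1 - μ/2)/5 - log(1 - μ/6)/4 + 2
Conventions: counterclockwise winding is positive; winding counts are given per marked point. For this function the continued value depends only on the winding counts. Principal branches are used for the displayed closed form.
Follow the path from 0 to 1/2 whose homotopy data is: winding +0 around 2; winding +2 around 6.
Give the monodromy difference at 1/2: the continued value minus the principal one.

The rational part is single-valued and drops out of the difference; each branch term changes only by its own monodromy.
(4/5)*sqrt(1 - μ/(2)): winding +0 is even, the square root returns to the same sheet, contribution 0.
(-1/4)*log(1 - μ/(6)): each positive loop around 6 adds 2*pi*i to the log, so winding +2 contributes (-1/4)*(2)*2*pi*i = -pi*i.
Summing the contributions at μ = 1/2 gives -pi*i.

Continued minus principal equals -pi*i.


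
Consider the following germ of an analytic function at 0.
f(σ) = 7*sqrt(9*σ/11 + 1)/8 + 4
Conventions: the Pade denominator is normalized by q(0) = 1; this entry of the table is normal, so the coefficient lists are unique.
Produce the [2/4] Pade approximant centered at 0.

The Pade approximant has numerator coefficients [39/8, 7341831/1552144, 68005413/68294336]; denominator coefficients [1, 87003/97009, 59535/388036, -739935/187809424, 3720087/16527229312].

Taylor coefficients needed (expand at 0): a_0 = 39/8, a_1 = 63/176, a_2 = -567/7744, a_3 = 5103/170368, a_4 = -229635/14992384, a_5 = 2893401/329832448, a_6 = -78121827/14512627712.
Write the denominator as Q(σ) = 1 + q1*σ + q2*σ^2 + q3*σ^3 + q4*σ^4. Requiring Q*f - P = O(σ^7) with deg P <= 2 kills the coefficients of σ^3..σ^6 in Q*f:
  σ^3: a_3 + q1*a_2 + q2*a_1 + q3*a_0 = 0, i.e. 5103/170368 + (-567/7744)*q1 + (63/176)*q2 + (39/8)*q3 = 0.
  σ^4: a_4 + q1*a_3 + q2*a_2 + q3*a_1 + q4*a_0 = 0, i.e. -229635/14992384 + (5103/170368)*q1 + (-567/7744)*q2 + (63/176)*q3 + (39/8)*q4 = 0.
  σ^5: a_5 + q1*a_4 + q2*a_3 + q3*a_2 + q4*a_1 = 0, i.e. 2893401/329832448 + (-229635/14992384)*q1 + (5103/170368)*q2 + (-567/7744)*q3 + (63/176)*q4 = 0.
  σ^6: a_6 + q1*a_5 + q2*a_4 + q3*a_3 + q4*a_2 = 0, i.e. -78121827/14512627712 + (2893401/329832448)*q1 + (-229635/14992384)*q2 + (5103/170368)*q3 + (-567/7744)*q4 = 0.
Solving this linear system: q1 = 87003/97009, q2 = 59535/388036, q3 = -739935/187809424, q4 = 3720087/16527229312.
The numerator is Q*f truncated at degree 2: P0 = a_0 = 39/8; P1 = a_1 + q1*a_0 = 7341831/1552144; P2 = a_2 + q1*a_1 + q2*a_0 = 68005413/68294336.


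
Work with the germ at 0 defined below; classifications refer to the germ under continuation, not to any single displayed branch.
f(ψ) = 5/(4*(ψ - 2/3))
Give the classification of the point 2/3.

The denominator factor ψ - 2/3 vanishes at 2/3 and appears to the power 1; the numerator there equals 5/4, nonzero, and no other factor vanishes.
Hence a pole whose order is the multiplicity, 1.

The point is a pole of order 1.


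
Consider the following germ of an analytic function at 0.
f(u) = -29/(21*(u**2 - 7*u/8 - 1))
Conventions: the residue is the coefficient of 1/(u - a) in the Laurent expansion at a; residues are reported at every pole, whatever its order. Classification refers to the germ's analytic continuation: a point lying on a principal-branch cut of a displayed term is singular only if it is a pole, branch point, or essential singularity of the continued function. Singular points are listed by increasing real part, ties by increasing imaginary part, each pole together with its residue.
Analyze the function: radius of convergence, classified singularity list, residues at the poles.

Radius of convergence at 0: -7/16 + (1/16)*sqrt(305).
At 7/16 - (1/16)*sqrt(305): a pole of order 1; residue (232/6405)*sqrt(305).
At 7/16 + (1/16)*sqrt(305): a pole of order 1; residue -(232/6405)*sqrt(305).

Denominator factor (u**2 - 7*u/8 - 1): discriminant 305/64, real irrational roots 7/16 + (1/16)*sqrt(305) and 7/16 - (1/16)*sqrt(305); poles of order 1, moduli 7/16 + (1/16)*sqrt(305) and -7/16 + (1/16)*sqrt(305).
The radius of convergence is the smallest modulus among the singular points: -7/16 + (1/16)*sqrt(305).
The factor u**2 - 7*u/8 - 1 splits as (u - a)(u - a') with a = 7/16 - (1/16)*sqrt(305), a' = 7/16 + (1/16)*sqrt(305). At the order-1 pole a set g(u) = (u - a)*f(u) = [-29/21] / (u - a').
Simple pole: residue = g(a) at a = 7/16 - (1/16)*sqrt(305), which is (232/6405)*sqrt(305).
The factor u**2 - 7*u/8 - 1 splits as (u - a)(u - a') with a = 7/16 + (1/16)*sqrt(305), a' = 7/16 - (1/16)*sqrt(305). At the order-1 pole a set g(u) = (u - a)*f(u) = [-29/21] / (u - a').
Simple pole: residue = g(a) at a = 7/16 + (1/16)*sqrt(305), which is -(232/6405)*sqrt(305).
List the singular points by increasing real part (a conjugate pair: the negative imaginary part first).


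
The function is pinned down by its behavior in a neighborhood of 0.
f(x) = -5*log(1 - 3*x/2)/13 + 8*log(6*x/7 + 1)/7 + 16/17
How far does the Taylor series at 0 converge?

Branch term (-5/13)*log(1 - x/(2/3)): its argument vanishes at x = 2/3, a logarithmic branch point, modulus 2/3.
Branch term (8/7)*log(1 - x/(-7/6)): its argument vanishes at x = -7/6, a logarithmic branch point, modulus 7/6.
The radius of convergence is the smallest modulus among the singular points: 2/3.

The radius of convergence is 2/3.


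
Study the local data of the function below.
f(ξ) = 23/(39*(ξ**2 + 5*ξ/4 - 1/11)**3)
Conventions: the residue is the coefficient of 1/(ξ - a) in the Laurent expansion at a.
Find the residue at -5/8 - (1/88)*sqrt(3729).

The factor ξ**2 + 5*ξ/4 - 1/11 splits as (ξ - a)(ξ - a') with a = -5/8 - (1/88)*sqrt(3729), a' = -5/8 + (1/88)*sqrt(3729). At the order-3 pole a set g(ξ) = (ξ - a)^3*f(ξ) = [23/39] / (ξ - a')^3.
Order-3 pole: residue = g''(a)/2; g''(-5/8 - (1/88)*sqrt(3729)) = -(11399168/506456847)*sqrt(3729), so the residue is -(5699584/506456847)*sqrt(3729).

The residue is -(5699584/506456847)*sqrt(3729).


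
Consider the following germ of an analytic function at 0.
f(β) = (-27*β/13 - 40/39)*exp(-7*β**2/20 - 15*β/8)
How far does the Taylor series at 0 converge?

The radius of convergence is infinite.

The factor exp(-7*β**2/20 - 15*β/8) is entire and contributes no finite singular point.
The polynomial part has no poles.
No finite singular points: the Taylor series at 0 converges everywhere.


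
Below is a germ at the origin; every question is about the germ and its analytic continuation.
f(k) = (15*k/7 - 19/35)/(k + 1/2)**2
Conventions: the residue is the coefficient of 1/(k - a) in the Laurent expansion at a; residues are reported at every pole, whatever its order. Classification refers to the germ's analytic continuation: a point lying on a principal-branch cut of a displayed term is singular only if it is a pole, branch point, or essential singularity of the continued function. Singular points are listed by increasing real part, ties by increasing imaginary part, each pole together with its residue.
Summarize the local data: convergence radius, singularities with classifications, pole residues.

Denominator factor (k + 1/2)^2: pole of order 2 at -1/2, modulus 1/2.
The radius of convergence is the smallest modulus among the singular points: 1/2.
At the order-2 pole -1/2 set g(k) = (k - (-1/2))^2*f(k) = 15*k/7 - 19/35.
Order-2 pole: residue = g'(a); g'(-1/2) = 15/7, so the residue is 15/7.

Radius of convergence at 0: 1/2.
At -1/2: a pole of order 2; residue 15/7.


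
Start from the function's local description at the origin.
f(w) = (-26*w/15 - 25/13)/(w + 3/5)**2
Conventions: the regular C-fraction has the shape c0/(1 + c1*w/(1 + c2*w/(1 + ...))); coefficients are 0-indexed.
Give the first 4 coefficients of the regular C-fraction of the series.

The regular C-fraction coefficients are [-625/117, 304/125, -82369/342000, 3125/2736].

Taylor coefficients (expand at 0): a_0 = -625/117, a_1 = 1520/117, a_2 = -29975/1053, a_3 = 185750/3159.
c0 = a_0 = -625/117. Peel one level at a time: if S = 1 + c*w/S' with S'(0) = 1, then c is the w-coefficient of S and S' = c*w/(S - 1).
S_1 = c0/f = 1 + (304/125)*w + (82369/140625)*w^2 + ...; c1 = 304/125.
S_2 = c1*w/(S_1 - 1) = 1 + (-82369/342000)*w + (2059225/7485696)*w^2 + ...; c2 = -82369/342000.
S_3 = c2*w/(S_2 - 1) = 1 + (3125/2736)*w + ...; c3 = 3125/2736.


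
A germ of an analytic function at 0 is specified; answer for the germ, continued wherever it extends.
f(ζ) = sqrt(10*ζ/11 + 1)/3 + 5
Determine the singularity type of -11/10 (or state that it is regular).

The term (1/3)*sqrt(1 - ζ/(-11/10)) has argument 1 - -11/10/(-11/10) = 0 at -11/10: a square-root (algebraic, two-sheeted) branch point; the remaining terms are analytic or single-valued there.

The point is an algebraic (square-root) branch point.


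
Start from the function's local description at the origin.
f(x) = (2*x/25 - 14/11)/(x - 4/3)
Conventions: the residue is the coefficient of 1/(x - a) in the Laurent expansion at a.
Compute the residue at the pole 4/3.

The residue is -962/825.

At the order-1 pole 4/3 set g(x) = (x - (4/3))*f(x) = 2*x/25 - 14/11.
Simple pole: residue = g(a) at a = 4/3, which is -962/825.


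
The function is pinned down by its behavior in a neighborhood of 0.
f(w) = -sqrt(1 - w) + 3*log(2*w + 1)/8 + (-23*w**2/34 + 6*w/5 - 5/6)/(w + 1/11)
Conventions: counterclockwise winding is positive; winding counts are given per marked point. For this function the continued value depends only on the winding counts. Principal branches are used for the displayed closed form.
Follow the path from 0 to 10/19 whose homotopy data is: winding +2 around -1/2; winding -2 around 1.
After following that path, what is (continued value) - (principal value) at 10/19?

Continued minus principal equals (3/2)*pi*i.

The rational part is single-valued and drops out of the difference; each branch term changes only by its own monodromy.
(-1)*sqrt(1 - w/(1)): winding -2 is even, the square root returns to the same sheet, contribution 0.
(3/8)*log(1 - w/(-1/2)): each positive loop around -1/2 adds 2*pi*i to the log, so winding +2 contributes (3/8)*(2)*2*pi*i = (3/2)*pi*i.
Summing the contributions at w = 10/19 gives (3/2)*pi*i.


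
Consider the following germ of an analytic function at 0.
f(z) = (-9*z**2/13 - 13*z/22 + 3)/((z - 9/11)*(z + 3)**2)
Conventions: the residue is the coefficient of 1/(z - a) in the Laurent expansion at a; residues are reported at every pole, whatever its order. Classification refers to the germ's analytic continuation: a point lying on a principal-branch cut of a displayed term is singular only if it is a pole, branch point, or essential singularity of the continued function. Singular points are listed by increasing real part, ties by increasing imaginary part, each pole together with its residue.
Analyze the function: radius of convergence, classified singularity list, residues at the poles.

Denominator factor (z + 3)^2: pole of order 2 at -3, modulus 3.
Denominator factor (z - 9/11): pole of order 1 at 9/11, modulus 9/11.
The radius of convergence is the smallest modulus among the singular points: 9/11.
At the order-2 pole -3 set g(z) = (z - (-3))^2*f(z) = (-9*z**2/13 - 13*z/22 + 3)/(z - 9/11).
Order-2 pole: residue = g'(a); g'(-3) = -12737/15288, so the residue is -12737/15288.
At the order-1 pole 9/11 set g(z) = (z - (9/11))*f(z) = (-9*z**2/13 - 13*z/22 + 3)/(z + 3)**2.
Simple pole: residue = g(a) at a = 9/11, which is 2153/15288.
List the singular points by increasing real part (a conjugate pair: the negative imaginary part first).

Radius of convergence at 0: 9/11.
At -3: a pole of order 2; residue -12737/15288.
At 9/11: a pole of order 1; residue 2153/15288.


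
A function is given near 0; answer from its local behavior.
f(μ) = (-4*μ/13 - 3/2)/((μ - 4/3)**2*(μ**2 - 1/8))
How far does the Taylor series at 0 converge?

Denominator factor (μ**2 - 1/8): discriminant 1/2, real irrational roots (1/4)*sqrt(2) and -(1/4)*sqrt(2); poles of order 1, moduli (1/4)*sqrt(2) and (1/4)*sqrt(2).
Denominator factor (μ - 4/3)^2: pole of order 2 at 4/3, modulus 4/3.
The radius of convergence is the smallest modulus among the singular points: (1/4)*sqrt(2).

The radius of convergence is (1/4)*sqrt(2).


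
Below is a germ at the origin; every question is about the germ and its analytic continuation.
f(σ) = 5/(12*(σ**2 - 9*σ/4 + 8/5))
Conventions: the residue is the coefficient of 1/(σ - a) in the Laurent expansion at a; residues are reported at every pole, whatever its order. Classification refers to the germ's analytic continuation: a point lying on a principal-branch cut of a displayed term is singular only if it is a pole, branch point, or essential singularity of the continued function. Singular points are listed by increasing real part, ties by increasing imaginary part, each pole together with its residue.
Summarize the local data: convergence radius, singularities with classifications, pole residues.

Radius of convergence at 0: (2/5)*sqrt(10).
At (9/8) - ((1/40)*sqrt(535))*i: a pole of order 1; residue ((5/321)*sqrt(535))*i.
At (9/8) + ((1/40)*sqrt(535))*i: a pole of order 1; residue -((5/321)*sqrt(535))*i.

Denominator factor (σ**2 - 9*σ/4 + 8/5): discriminant -107/80, complex-conjugate roots (9/8) + ((1/40)*sqrt(535))*i and (9/8) - ((1/40)*sqrt(535))*i; poles of order 1, moduli (2/5)*sqrt(10) and (2/5)*sqrt(10).
The radius of convergence is the smallest modulus among the singular points: (2/5)*sqrt(10).
The factor σ**2 - 9*σ/4 + 8/5 splits as (σ - a)(σ - a') with a = (9/8) - ((1/40)*sqrt(535))*i, a' = (9/8) + ((1/40)*sqrt(535))*i. At the order-1 pole a set g(σ) = (σ - a)*f(σ) = [5/12] / (σ - a').
Simple pole: residue = g(a) at a = (9/8) - ((1/40)*sqrt(535))*i, which is ((5/321)*sqrt(535))*i.
The factor σ**2 - 9*σ/4 + 8/5 splits as (σ - a)(σ - a') with a = (9/8) + ((1/40)*sqrt(535))*i, a' = (9/8) - ((1/40)*sqrt(535))*i. At the order-1 pole a set g(σ) = (σ - a)*f(σ) = [5/12] / (σ - a').
Simple pole: residue = g(a) at a = (9/8) + ((1/40)*sqrt(535))*i, which is -((5/321)*sqrt(535))*i.
List the singular points by increasing real part (a conjugate pair: the negative imaginary part first).


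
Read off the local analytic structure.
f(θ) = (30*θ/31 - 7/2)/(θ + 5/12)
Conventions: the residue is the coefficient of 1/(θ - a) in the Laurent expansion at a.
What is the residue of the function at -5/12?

At the order-1 pole -5/12 set g(θ) = (θ - (-5/12))*f(θ) = 30*θ/31 - 7/2.
Simple pole: residue = g(a) at a = -5/12, which is -121/31.

The residue is -121/31.


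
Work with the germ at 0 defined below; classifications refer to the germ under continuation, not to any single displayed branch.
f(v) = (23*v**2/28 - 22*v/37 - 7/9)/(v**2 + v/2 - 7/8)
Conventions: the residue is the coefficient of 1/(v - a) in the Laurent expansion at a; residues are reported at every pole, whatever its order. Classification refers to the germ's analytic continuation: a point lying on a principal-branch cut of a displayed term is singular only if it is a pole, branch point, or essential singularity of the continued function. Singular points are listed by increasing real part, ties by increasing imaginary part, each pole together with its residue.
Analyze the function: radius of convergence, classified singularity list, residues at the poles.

Denominator factor (v**2 + v/2 - 7/8): discriminant 15/4, real irrational roots -1/4 + (1/4)*sqrt(15) and -1/4 - (1/4)*sqrt(15); poles of order 1, moduli -1/4 + (1/4)*sqrt(15) and 1/4 + (1/4)*sqrt(15).
The radius of convergence is the smallest modulus among the singular points: -1/4 + (1/4)*sqrt(15).
The factor v**2 + v/2 - 7/8 splits as (v - a)(v - a') with a = -1/4 - (1/4)*sqrt(15), a' = -1/4 + (1/4)*sqrt(15). At the order-1 pole a set g(v) = (v - a)*f(v) = [23*v**2/28 - 22*v/37 - 7/9] / (v - a').
Simple pole: residue = g(a) at a = -1/4 - (1/4)*sqrt(15), which is -2083/4144 - (1793/69930)*sqrt(15).
The factor v**2 + v/2 - 7/8 splits as (v - a)(v - a') with a = -1/4 + (1/4)*sqrt(15), a' = -1/4 - (1/4)*sqrt(15). At the order-1 pole a set g(v) = (v - a)*f(v) = [23*v**2/28 - 22*v/37 - 7/9] / (v - a').
Simple pole: residue = g(a) at a = -1/4 + (1/4)*sqrt(15), which is -2083/4144 + (1793/69930)*sqrt(15).
List the singular points by increasing real part (a conjugate pair: the negative imaginary part first).

Radius of convergence at 0: -1/4 + (1/4)*sqrt(15).
At -1/4 - (1/4)*sqrt(15): a pole of order 1; residue -2083/4144 - (1793/69930)*sqrt(15).
At -1/4 + (1/4)*sqrt(15): a pole of order 1; residue -2083/4144 + (1793/69930)*sqrt(15).


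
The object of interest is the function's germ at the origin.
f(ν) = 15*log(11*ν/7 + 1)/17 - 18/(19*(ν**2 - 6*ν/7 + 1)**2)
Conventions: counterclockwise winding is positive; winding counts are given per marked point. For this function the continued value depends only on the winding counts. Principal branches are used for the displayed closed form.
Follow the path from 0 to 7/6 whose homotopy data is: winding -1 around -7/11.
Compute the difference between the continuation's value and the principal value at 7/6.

The rational part is single-valued and drops out of the difference; each branch term changes only by its own monodromy.
(15/17)*log(1 - ν/(-7/11)): each positive loop around -7/11 adds 2*pi*i to the log, so winding -1 contributes (15/17)*(-1)*2*pi*i = -(30/17)*pi*i.
Summing the contributions at ν = 7/6 gives -(30/17)*pi*i.

Continued minus principal equals -(30/17)*pi*i.


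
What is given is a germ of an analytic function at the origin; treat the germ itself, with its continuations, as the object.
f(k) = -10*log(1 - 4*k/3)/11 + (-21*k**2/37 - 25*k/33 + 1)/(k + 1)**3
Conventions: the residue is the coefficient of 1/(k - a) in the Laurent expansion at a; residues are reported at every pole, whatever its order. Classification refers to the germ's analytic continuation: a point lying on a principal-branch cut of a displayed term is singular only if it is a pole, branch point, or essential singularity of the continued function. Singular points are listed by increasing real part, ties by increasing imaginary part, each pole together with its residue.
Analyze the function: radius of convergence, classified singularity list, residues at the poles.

Denominator factor (k + 1)^3: pole of order 3 at -1, modulus 1.
Branch term (-10/11)*log(1 - k/(3/4)): its argument vanishes at k = 3/4, a logarithmic branch point, modulus 3/4.
The radius of convergence is the smallest modulus among the singular points: 3/4.
The branch term is analytic at -1 and contributes nothing to the residue; only the rational part matters.
At the order-3 pole -1 set g(k) = (k - (-1))^3*(rational part) = -21*k**2/37 - 25*k/33 + 1.
Order-3 pole: residue = g''(a)/2; g''(-1) = -42/37, so the residue is -21/37.
List the singular points by increasing real part (a conjugate pair: the negative imaginary part first).

Radius of convergence at 0: 3/4.
At -1: a pole of order 3; residue -21/37.
At 3/4: a logarithmic branch point.
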